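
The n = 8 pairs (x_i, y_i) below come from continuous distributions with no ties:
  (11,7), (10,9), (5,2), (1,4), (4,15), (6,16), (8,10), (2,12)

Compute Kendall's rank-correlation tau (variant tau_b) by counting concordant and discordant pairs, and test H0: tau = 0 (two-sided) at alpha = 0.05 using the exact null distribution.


Step 1: Enumerate the 28 unordered pairs (i,j) with i<j and classify each by sign(x_j-x_i) * sign(y_j-y_i).
  (1,2):dx=-1,dy=+2->D; (1,3):dx=-6,dy=-5->C; (1,4):dx=-10,dy=-3->C; (1,5):dx=-7,dy=+8->D
  (1,6):dx=-5,dy=+9->D; (1,7):dx=-3,dy=+3->D; (1,8):dx=-9,dy=+5->D; (2,3):dx=-5,dy=-7->C
  (2,4):dx=-9,dy=-5->C; (2,5):dx=-6,dy=+6->D; (2,6):dx=-4,dy=+7->D; (2,7):dx=-2,dy=+1->D
  (2,8):dx=-8,dy=+3->D; (3,4):dx=-4,dy=+2->D; (3,5):dx=-1,dy=+13->D; (3,6):dx=+1,dy=+14->C
  (3,7):dx=+3,dy=+8->C; (3,8):dx=-3,dy=+10->D; (4,5):dx=+3,dy=+11->C; (4,6):dx=+5,dy=+12->C
  (4,7):dx=+7,dy=+6->C; (4,8):dx=+1,dy=+8->C; (5,6):dx=+2,dy=+1->C; (5,7):dx=+4,dy=-5->D
  (5,8):dx=-2,dy=-3->C; (6,7):dx=+2,dy=-6->D; (6,8):dx=-4,dy=-4->C; (7,8):dx=-6,dy=+2->D
Step 2: C = 13, D = 15, total pairs = 28.
Step 3: tau = (C - D)/(n(n-1)/2) = (13 - 15)/28 = -0.071429.
Step 4: Exact two-sided p-value (enumerate n! = 40320 permutations of y under H0): p = 0.904861.
Step 5: alpha = 0.05. fail to reject H0.

tau_b = -0.0714 (C=13, D=15), p = 0.904861, fail to reject H0.


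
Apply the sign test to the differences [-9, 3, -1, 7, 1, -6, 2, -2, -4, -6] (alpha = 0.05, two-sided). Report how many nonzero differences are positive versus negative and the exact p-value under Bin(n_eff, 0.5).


Step 1: Discard zero differences. Original n = 10; n_eff = number of nonzero differences = 10.
Nonzero differences (with sign): -9, +3, -1, +7, +1, -6, +2, -2, -4, -6
Step 2: Count signs: positive = 4, negative = 6.
Step 3: Under H0: P(positive) = 0.5, so the number of positives S ~ Bin(10, 0.5).
Step 4: Two-sided exact p-value = sum of Bin(10,0.5) probabilities at or below the observed probability = 0.753906.
Step 5: alpha = 0.05. fail to reject H0.

n_eff = 10, pos = 4, neg = 6, p = 0.753906, fail to reject H0.


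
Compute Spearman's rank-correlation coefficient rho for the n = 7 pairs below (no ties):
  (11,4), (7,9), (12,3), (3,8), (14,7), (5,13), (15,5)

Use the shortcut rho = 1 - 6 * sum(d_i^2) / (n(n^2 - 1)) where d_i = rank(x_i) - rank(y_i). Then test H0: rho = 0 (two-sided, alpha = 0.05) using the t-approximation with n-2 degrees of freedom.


Step 1: Rank x and y separately (midranks; no ties here).
rank(x): 11->4, 7->3, 12->5, 3->1, 14->6, 5->2, 15->7
rank(y): 4->2, 9->6, 3->1, 8->5, 7->4, 13->7, 5->3
Step 2: d_i = R_x(i) - R_y(i); compute d_i^2.
  (4-2)^2=4, (3-6)^2=9, (5-1)^2=16, (1-5)^2=16, (6-4)^2=4, (2-7)^2=25, (7-3)^2=16
sum(d^2) = 90.
Step 3: rho = 1 - 6*90 / (7*(7^2 - 1)) = 1 - 540/336 = -0.607143.
Step 4: Under H0, t = rho * sqrt((n-2)/(1-rho^2)) = -1.7086 ~ t(5).
Step 5: Two-sided p-value from the t-distribution with 5 df = 0.148231.
Step 6: alpha = 0.05. fail to reject H0.

rho = -0.6071, p = 0.148231, fail to reject H0 at alpha = 0.05.


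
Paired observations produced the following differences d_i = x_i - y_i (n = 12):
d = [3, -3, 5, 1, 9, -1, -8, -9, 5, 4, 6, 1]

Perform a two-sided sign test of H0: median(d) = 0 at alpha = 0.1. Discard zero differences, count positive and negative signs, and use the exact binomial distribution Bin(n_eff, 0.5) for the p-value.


Step 1: Discard zero differences. Original n = 12; n_eff = number of nonzero differences = 12.
Nonzero differences (with sign): +3, -3, +5, +1, +9, -1, -8, -9, +5, +4, +6, +1
Step 2: Count signs: positive = 8, negative = 4.
Step 3: Under H0: P(positive) = 0.5, so the number of positives S ~ Bin(12, 0.5).
Step 4: Two-sided exact p-value = sum of Bin(12,0.5) probabilities at or below the observed probability = 0.387695.
Step 5: alpha = 0.1. fail to reject H0.

n_eff = 12, pos = 8, neg = 4, p = 0.387695, fail to reject H0.


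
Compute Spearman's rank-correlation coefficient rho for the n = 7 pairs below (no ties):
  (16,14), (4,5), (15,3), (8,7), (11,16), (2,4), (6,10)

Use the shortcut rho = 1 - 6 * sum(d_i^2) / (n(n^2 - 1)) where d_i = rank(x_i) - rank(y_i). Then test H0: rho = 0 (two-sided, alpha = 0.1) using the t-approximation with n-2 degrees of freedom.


Step 1: Rank x and y separately (midranks; no ties here).
rank(x): 16->7, 4->2, 15->6, 8->4, 11->5, 2->1, 6->3
rank(y): 14->6, 5->3, 3->1, 7->4, 16->7, 4->2, 10->5
Step 2: d_i = R_x(i) - R_y(i); compute d_i^2.
  (7-6)^2=1, (2-3)^2=1, (6-1)^2=25, (4-4)^2=0, (5-7)^2=4, (1-2)^2=1, (3-5)^2=4
sum(d^2) = 36.
Step 3: rho = 1 - 6*36 / (7*(7^2 - 1)) = 1 - 216/336 = 0.357143.
Step 4: Under H0, t = rho * sqrt((n-2)/(1-rho^2)) = 0.8550 ~ t(5).
Step 5: Two-sided p-value from the t-distribution with 5 df = 0.431611.
Step 6: alpha = 0.1. fail to reject H0.

rho = 0.3571, p = 0.431611, fail to reject H0 at alpha = 0.1.


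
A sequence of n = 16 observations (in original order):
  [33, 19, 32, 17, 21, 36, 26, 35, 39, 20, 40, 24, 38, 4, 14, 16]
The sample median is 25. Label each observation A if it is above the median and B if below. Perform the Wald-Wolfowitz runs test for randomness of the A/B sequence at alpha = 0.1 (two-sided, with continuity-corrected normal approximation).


Step 1: Compute median = 25; label A = above, B = below.
Labels in order: ABABBAAAABABABBB  (n_A = 8, n_B = 8)
Step 2: Count runs R = 10.
Step 3: Under H0 (random ordering), E[R] = 2*n_A*n_B/(n_A+n_B) + 1 = 2*8*8/16 + 1 = 9.0000.
        Var[R] = 2*n_A*n_B*(2*n_A*n_B - n_A - n_B) / ((n_A+n_B)^2 * (n_A+n_B-1)) = 14336/3840 = 3.7333.
        SD[R] = 1.9322.
Step 4: Continuity-corrected z = (R - 0.5 - E[R]) / SD[R] = (10 - 0.5 - 9.0000) / 1.9322 = 0.2588.
Step 5: Two-sided p-value via normal approximation = 2*(1 - Phi(|z|)) = 0.795809.
Step 6: alpha = 0.1. fail to reject H0.

R = 10, z = 0.2588, p = 0.795809, fail to reject H0.


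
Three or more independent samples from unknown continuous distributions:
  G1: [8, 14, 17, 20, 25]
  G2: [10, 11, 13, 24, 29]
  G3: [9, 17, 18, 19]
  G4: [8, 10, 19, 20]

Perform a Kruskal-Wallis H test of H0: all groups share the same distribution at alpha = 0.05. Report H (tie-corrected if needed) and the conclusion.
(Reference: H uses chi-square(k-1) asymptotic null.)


Step 1: Combine all N = 18 observations and assign midranks.
sorted (value, group, rank): (8,G1,1.5), (8,G4,1.5), (9,G3,3), (10,G2,4.5), (10,G4,4.5), (11,G2,6), (13,G2,7), (14,G1,8), (17,G1,9.5), (17,G3,9.5), (18,G3,11), (19,G3,12.5), (19,G4,12.5), (20,G1,14.5), (20,G4,14.5), (24,G2,16), (25,G1,17), (29,G2,18)
Step 2: Sum ranks within each group.
R_1 = 50.5 (n_1 = 5)
R_2 = 51.5 (n_2 = 5)
R_3 = 36 (n_3 = 4)
R_4 = 33 (n_4 = 4)
Step 3: H = 12/(N(N+1)) * sum(R_i^2/n_i) - 3(N+1)
     = 12/(18*19) * (50.5^2/5 + 51.5^2/5 + 36^2/4 + 33^2/4) - 3*19
     = 0.035088 * 1636.75 - 57
     = 0.429825.
Step 4: Ties present; correction factor C = 1 - 30/(18^3 - 18) = 0.994840. Corrected H = 0.429825 / 0.994840 = 0.432054.
Step 5: Under H0, H ~ chi^2(3); p-value = 0.933544.
Step 6: alpha = 0.05. fail to reject H0.

H = 0.4321, df = 3, p = 0.933544, fail to reject H0.


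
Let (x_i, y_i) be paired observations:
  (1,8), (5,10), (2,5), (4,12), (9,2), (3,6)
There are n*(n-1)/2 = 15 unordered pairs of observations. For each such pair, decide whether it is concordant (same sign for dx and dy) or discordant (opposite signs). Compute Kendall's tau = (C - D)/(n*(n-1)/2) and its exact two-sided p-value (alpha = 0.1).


Step 1: Enumerate the 15 unordered pairs (i,j) with i<j and classify each by sign(x_j-x_i) * sign(y_j-y_i).
  (1,2):dx=+4,dy=+2->C; (1,3):dx=+1,dy=-3->D; (1,4):dx=+3,dy=+4->C; (1,5):dx=+8,dy=-6->D
  (1,6):dx=+2,dy=-2->D; (2,3):dx=-3,dy=-5->C; (2,4):dx=-1,dy=+2->D; (2,5):dx=+4,dy=-8->D
  (2,6):dx=-2,dy=-4->C; (3,4):dx=+2,dy=+7->C; (3,5):dx=+7,dy=-3->D; (3,6):dx=+1,dy=+1->C
  (4,5):dx=+5,dy=-10->D; (4,6):dx=-1,dy=-6->C; (5,6):dx=-6,dy=+4->D
Step 2: C = 7, D = 8, total pairs = 15.
Step 3: tau = (C - D)/(n(n-1)/2) = (7 - 8)/15 = -0.066667.
Step 4: Exact two-sided p-value (enumerate n! = 720 permutations of y under H0): p = 1.000000.
Step 5: alpha = 0.1. fail to reject H0.

tau_b = -0.0667 (C=7, D=8), p = 1.000000, fail to reject H0.


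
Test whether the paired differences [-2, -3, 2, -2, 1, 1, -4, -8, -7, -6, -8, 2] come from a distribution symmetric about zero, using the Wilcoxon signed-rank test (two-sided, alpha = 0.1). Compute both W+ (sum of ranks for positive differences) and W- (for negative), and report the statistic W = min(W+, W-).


Step 1: Drop any zero differences (none here) and take |d_i|.
|d| = [2, 3, 2, 2, 1, 1, 4, 8, 7, 6, 8, 2]
Step 2: Midrank |d_i| (ties get averaged ranks).
ranks: |2|->4.5, |3|->7, |2|->4.5, |2|->4.5, |1|->1.5, |1|->1.5, |4|->8, |8|->11.5, |7|->10, |6|->9, |8|->11.5, |2|->4.5
Step 3: Attach original signs; sum ranks with positive sign and with negative sign.
W+ = 4.5 + 1.5 + 1.5 + 4.5 = 12
W- = 4.5 + 7 + 4.5 + 8 + 11.5 + 10 + 9 + 11.5 = 66
(Check: W+ + W- = 78 should equal n(n+1)/2 = 78.)
Step 4: Test statistic W = min(W+, W-) = 12.
Step 5: Ties in |d|, so use the tie-corrected normal approximation.
        E[W] = n(n+1)/4 = 12*13/4 = 39.
        Tie groups: |d|=1 (t=2), |d|=2 (t=4), |d|=8 (t=2); sum(t^3 - t) = 72.
        Var[W] = n(n+1)(2n+1)/24 - sum(t^3-t)/48 = 3900/24 - 72/48 = 161.
        z = (W - E[W]) / sqrt(Var[W]) = (12 - 39) / 12.6886 = -2.1279.
        Two-sided p = 2*Phi(z) = 0.033346.
Step 6: alpha = 0.1. reject H0.

W+ = 12, W- = 66, W = min = 12, p = 0.033346, reject H0.


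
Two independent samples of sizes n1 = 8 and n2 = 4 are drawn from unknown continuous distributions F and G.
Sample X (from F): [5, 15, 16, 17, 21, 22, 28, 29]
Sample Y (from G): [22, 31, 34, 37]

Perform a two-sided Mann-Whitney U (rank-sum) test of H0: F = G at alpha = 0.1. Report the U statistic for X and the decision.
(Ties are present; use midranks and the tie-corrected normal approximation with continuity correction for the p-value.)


Step 1: Combine and sort all 12 observations; assign midranks.
sorted (value, group): (5,X), (15,X), (16,X), (17,X), (21,X), (22,X), (22,Y), (28,X), (29,X), (31,Y), (34,Y), (37,Y)
ranks: 5->1, 15->2, 16->3, 17->4, 21->5, 22->6.5, 22->6.5, 28->8, 29->9, 31->10, 34->11, 37->12
Step 2: Rank sum for X: R1 = 1 + 2 + 3 + 4 + 5 + 6.5 + 8 + 9 = 38.5.
Step 3: U_X = R1 - n1(n1+1)/2 = 38.5 - 8*9/2 = 38.5 - 36 = 2.5.
       U_Y = n1*n2 - U_X = 32 - 2.5 = 29.5.
Step 4: Ties are present, so use the tie-corrected normal approximation (with continuity correction) for the p-value.
Step 5: p-value = 0.026980; compare to alpha = 0.1. reject H0.

U_X = 2.5, p = 0.026980, reject H0 at alpha = 0.1.


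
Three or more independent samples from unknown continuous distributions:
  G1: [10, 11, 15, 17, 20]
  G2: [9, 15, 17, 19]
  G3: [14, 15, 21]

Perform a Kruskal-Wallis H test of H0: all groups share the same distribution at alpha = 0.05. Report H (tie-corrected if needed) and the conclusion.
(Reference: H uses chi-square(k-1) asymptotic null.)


Step 1: Combine all N = 12 observations and assign midranks.
sorted (value, group, rank): (9,G2,1), (10,G1,2), (11,G1,3), (14,G3,4), (15,G1,6), (15,G2,6), (15,G3,6), (17,G1,8.5), (17,G2,8.5), (19,G2,10), (20,G1,11), (21,G3,12)
Step 2: Sum ranks within each group.
R_1 = 30.5 (n_1 = 5)
R_2 = 25.5 (n_2 = 4)
R_3 = 22 (n_3 = 3)
Step 3: H = 12/(N(N+1)) * sum(R_i^2/n_i) - 3(N+1)
     = 12/(12*13) * (30.5^2/5 + 25.5^2/4 + 22^2/3) - 3*13
     = 0.076923 * 509.946 - 39
     = 0.226603.
Step 4: Ties present; correction factor C = 1 - 30/(12^3 - 12) = 0.982517. Corrected H = 0.226603 / 0.982517 = 0.230635.
Step 5: Under H0, H ~ chi^2(2); p-value = 0.891083.
Step 6: alpha = 0.05. fail to reject H0.

H = 0.2306, df = 2, p = 0.891083, fail to reject H0.


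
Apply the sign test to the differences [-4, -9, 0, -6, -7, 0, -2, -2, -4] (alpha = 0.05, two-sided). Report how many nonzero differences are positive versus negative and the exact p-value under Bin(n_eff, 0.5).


Step 1: Discard zero differences. Original n = 9; n_eff = number of nonzero differences = 7.
Nonzero differences (with sign): -4, -9, -6, -7, -2, -2, -4
Step 2: Count signs: positive = 0, negative = 7.
Step 3: Under H0: P(positive) = 0.5, so the number of positives S ~ Bin(7, 0.5).
Step 4: Two-sided exact p-value = sum of Bin(7,0.5) probabilities at or below the observed probability = 0.015625.
Step 5: alpha = 0.05. reject H0.

n_eff = 7, pos = 0, neg = 7, p = 0.015625, reject H0.


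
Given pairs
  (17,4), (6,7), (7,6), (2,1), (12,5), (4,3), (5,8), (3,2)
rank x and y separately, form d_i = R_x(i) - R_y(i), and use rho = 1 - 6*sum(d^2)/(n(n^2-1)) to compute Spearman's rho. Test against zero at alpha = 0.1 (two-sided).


Step 1: Rank x and y separately (midranks; no ties here).
rank(x): 17->8, 6->5, 7->6, 2->1, 12->7, 4->3, 5->4, 3->2
rank(y): 4->4, 7->7, 6->6, 1->1, 5->5, 3->3, 8->8, 2->2
Step 2: d_i = R_x(i) - R_y(i); compute d_i^2.
  (8-4)^2=16, (5-7)^2=4, (6-6)^2=0, (1-1)^2=0, (7-5)^2=4, (3-3)^2=0, (4-8)^2=16, (2-2)^2=0
sum(d^2) = 40.
Step 3: rho = 1 - 6*40 / (8*(8^2 - 1)) = 1 - 240/504 = 0.523810.
Step 4: Under H0, t = rho * sqrt((n-2)/(1-rho^2)) = 1.5062 ~ t(6).
Step 5: Two-sided p-value from the t-distribution with 6 df = 0.182721.
Step 6: alpha = 0.1. fail to reject H0.

rho = 0.5238, p = 0.182721, fail to reject H0 at alpha = 0.1.


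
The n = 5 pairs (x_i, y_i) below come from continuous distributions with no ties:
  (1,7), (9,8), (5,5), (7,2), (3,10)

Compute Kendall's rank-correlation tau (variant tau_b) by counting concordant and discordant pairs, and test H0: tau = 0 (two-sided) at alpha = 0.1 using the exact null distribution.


Step 1: Enumerate the 10 unordered pairs (i,j) with i<j and classify each by sign(x_j-x_i) * sign(y_j-y_i).
  (1,2):dx=+8,dy=+1->C; (1,3):dx=+4,dy=-2->D; (1,4):dx=+6,dy=-5->D; (1,5):dx=+2,dy=+3->C
  (2,3):dx=-4,dy=-3->C; (2,4):dx=-2,dy=-6->C; (2,5):dx=-6,dy=+2->D; (3,4):dx=+2,dy=-3->D
  (3,5):dx=-2,dy=+5->D; (4,5):dx=-4,dy=+8->D
Step 2: C = 4, D = 6, total pairs = 10.
Step 3: tau = (C - D)/(n(n-1)/2) = (4 - 6)/10 = -0.200000.
Step 4: Exact two-sided p-value (enumerate n! = 120 permutations of y under H0): p = 0.816667.
Step 5: alpha = 0.1. fail to reject H0.

tau_b = -0.2000 (C=4, D=6), p = 0.816667, fail to reject H0.


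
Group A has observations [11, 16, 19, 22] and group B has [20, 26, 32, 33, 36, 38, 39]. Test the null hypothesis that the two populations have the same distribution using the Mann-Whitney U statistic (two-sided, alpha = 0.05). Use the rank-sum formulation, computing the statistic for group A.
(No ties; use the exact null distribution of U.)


Step 1: Combine and sort all 11 observations; assign midranks.
sorted (value, group): (11,X), (16,X), (19,X), (20,Y), (22,X), (26,Y), (32,Y), (33,Y), (36,Y), (38,Y), (39,Y)
ranks: 11->1, 16->2, 19->3, 20->4, 22->5, 26->6, 32->7, 33->8, 36->9, 38->10, 39->11
Step 2: Rank sum for X: R1 = 1 + 2 + 3 + 5 = 11.
Step 3: U_X = R1 - n1(n1+1)/2 = 11 - 4*5/2 = 11 - 10 = 1.
       U_Y = n1*n2 - U_X = 28 - 1 = 27.
Step 4: No ties, so the exact null distribution of U (based on enumerating the C(11,4) = 330 equally likely rank assignments) gives the two-sided p-value.
Step 5: p-value = 0.012121; compare to alpha = 0.05. reject H0.

U_X = 1, p = 0.012121, reject H0 at alpha = 0.05.


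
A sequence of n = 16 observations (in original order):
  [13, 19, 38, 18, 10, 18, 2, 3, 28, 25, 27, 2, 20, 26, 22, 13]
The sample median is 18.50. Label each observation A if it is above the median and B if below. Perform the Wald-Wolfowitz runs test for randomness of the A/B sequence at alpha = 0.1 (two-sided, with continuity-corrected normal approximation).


Step 1: Compute median = 18.50; label A = above, B = below.
Labels in order: BAABBBBBAAABAAAB  (n_A = 8, n_B = 8)
Step 2: Count runs R = 7.
Step 3: Under H0 (random ordering), E[R] = 2*n_A*n_B/(n_A+n_B) + 1 = 2*8*8/16 + 1 = 9.0000.
        Var[R] = 2*n_A*n_B*(2*n_A*n_B - n_A - n_B) / ((n_A+n_B)^2 * (n_A+n_B-1)) = 14336/3840 = 3.7333.
        SD[R] = 1.9322.
Step 4: Continuity-corrected z = (R + 0.5 - E[R]) / SD[R] = (7 + 0.5 - 9.0000) / 1.9322 = -0.7763.
Step 5: Two-sided p-value via normal approximation = 2*(1 - Phi(|z|)) = 0.437558.
Step 6: alpha = 0.1. fail to reject H0.

R = 7, z = -0.7763, p = 0.437558, fail to reject H0.


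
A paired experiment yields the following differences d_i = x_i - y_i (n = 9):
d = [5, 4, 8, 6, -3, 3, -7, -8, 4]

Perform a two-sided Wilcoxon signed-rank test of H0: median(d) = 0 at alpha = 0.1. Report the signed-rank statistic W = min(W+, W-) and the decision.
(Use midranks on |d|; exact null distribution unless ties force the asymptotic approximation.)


Step 1: Drop any zero differences (none here) and take |d_i|.
|d| = [5, 4, 8, 6, 3, 3, 7, 8, 4]
Step 2: Midrank |d_i| (ties get averaged ranks).
ranks: |5|->5, |4|->3.5, |8|->8.5, |6|->6, |3|->1.5, |3|->1.5, |7|->7, |8|->8.5, |4|->3.5
Step 3: Attach original signs; sum ranks with positive sign and with negative sign.
W+ = 5 + 3.5 + 8.5 + 6 + 1.5 + 3.5 = 28
W- = 1.5 + 7 + 8.5 = 17
(Check: W+ + W- = 45 should equal n(n+1)/2 = 45.)
Step 4: Test statistic W = min(W+, W-) = 17.
Step 5: Ties in |d|, so use the tie-corrected normal approximation.
        E[W] = n(n+1)/4 = 9*10/4 = 22.5.
        Tie groups: |d|=3 (t=2), |d|=4 (t=2), |d|=8 (t=2); sum(t^3 - t) = 18.
        Var[W] = n(n+1)(2n+1)/24 - sum(t^3-t)/48 = 1710/24 - 18/48 = 70.875.
        z = (W - E[W]) / sqrt(Var[W]) = (17 - 22.5) / 8.4187 = -0.6533.
        Two-sided p = 2*Phi(z) = 0.513560.
Step 6: alpha = 0.1. fail to reject H0.

W+ = 28, W- = 17, W = min = 17, p = 0.513560, fail to reject H0.


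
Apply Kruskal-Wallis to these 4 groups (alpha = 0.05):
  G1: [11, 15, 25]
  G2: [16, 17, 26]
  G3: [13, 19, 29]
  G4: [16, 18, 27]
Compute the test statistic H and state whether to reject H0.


Step 1: Combine all N = 12 observations and assign midranks.
sorted (value, group, rank): (11,G1,1), (13,G3,2), (15,G1,3), (16,G2,4.5), (16,G4,4.5), (17,G2,6), (18,G4,7), (19,G3,8), (25,G1,9), (26,G2,10), (27,G4,11), (29,G3,12)
Step 2: Sum ranks within each group.
R_1 = 13 (n_1 = 3)
R_2 = 20.5 (n_2 = 3)
R_3 = 22 (n_3 = 3)
R_4 = 22.5 (n_4 = 3)
Step 3: H = 12/(N(N+1)) * sum(R_i^2/n_i) - 3(N+1)
     = 12/(12*13) * (13^2/3 + 20.5^2/3 + 22^2/3 + 22.5^2/3) - 3*13
     = 0.076923 * 526.5 - 39
     = 1.500000.
Step 4: Ties present; correction factor C = 1 - 6/(12^3 - 12) = 0.996503. Corrected H = 1.500000 / 0.996503 = 1.505263.
Step 5: Under H0, H ~ chi^2(3); p-value = 0.681056.
Step 6: alpha = 0.05. fail to reject H0.

H = 1.5053, df = 3, p = 0.681056, fail to reject H0.


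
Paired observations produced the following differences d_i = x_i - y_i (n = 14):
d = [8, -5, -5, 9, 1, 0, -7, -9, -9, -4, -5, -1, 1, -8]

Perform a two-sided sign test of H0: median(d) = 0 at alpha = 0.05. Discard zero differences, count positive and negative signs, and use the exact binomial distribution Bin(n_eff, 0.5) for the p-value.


Step 1: Discard zero differences. Original n = 14; n_eff = number of nonzero differences = 13.
Nonzero differences (with sign): +8, -5, -5, +9, +1, -7, -9, -9, -4, -5, -1, +1, -8
Step 2: Count signs: positive = 4, negative = 9.
Step 3: Under H0: P(positive) = 0.5, so the number of positives S ~ Bin(13, 0.5).
Step 4: Two-sided exact p-value = sum of Bin(13,0.5) probabilities at or below the observed probability = 0.266846.
Step 5: alpha = 0.05. fail to reject H0.

n_eff = 13, pos = 4, neg = 9, p = 0.266846, fail to reject H0.


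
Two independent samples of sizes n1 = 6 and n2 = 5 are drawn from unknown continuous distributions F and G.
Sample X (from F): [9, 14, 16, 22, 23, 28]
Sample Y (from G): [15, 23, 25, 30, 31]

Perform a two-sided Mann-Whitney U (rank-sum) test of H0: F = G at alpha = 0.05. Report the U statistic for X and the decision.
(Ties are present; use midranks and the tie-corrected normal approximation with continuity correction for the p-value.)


Step 1: Combine and sort all 11 observations; assign midranks.
sorted (value, group): (9,X), (14,X), (15,Y), (16,X), (22,X), (23,X), (23,Y), (25,Y), (28,X), (30,Y), (31,Y)
ranks: 9->1, 14->2, 15->3, 16->4, 22->5, 23->6.5, 23->6.5, 25->8, 28->9, 30->10, 31->11
Step 2: Rank sum for X: R1 = 1 + 2 + 4 + 5 + 6.5 + 9 = 27.5.
Step 3: U_X = R1 - n1(n1+1)/2 = 27.5 - 6*7/2 = 27.5 - 21 = 6.5.
       U_Y = n1*n2 - U_X = 30 - 6.5 = 23.5.
Step 4: Ties are present, so use the tie-corrected normal approximation (with continuity correction) for the p-value.
Step 5: p-value = 0.143215; compare to alpha = 0.05. fail to reject H0.

U_X = 6.5, p = 0.143215, fail to reject H0 at alpha = 0.05.


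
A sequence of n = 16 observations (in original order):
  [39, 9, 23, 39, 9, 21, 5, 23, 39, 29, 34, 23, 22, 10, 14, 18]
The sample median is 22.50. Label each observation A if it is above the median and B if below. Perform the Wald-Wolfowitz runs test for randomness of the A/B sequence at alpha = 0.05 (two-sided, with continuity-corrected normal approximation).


Step 1: Compute median = 22.50; label A = above, B = below.
Labels in order: ABAABBBAAAAABBBB  (n_A = 8, n_B = 8)
Step 2: Count runs R = 6.
Step 3: Under H0 (random ordering), E[R] = 2*n_A*n_B/(n_A+n_B) + 1 = 2*8*8/16 + 1 = 9.0000.
        Var[R] = 2*n_A*n_B*(2*n_A*n_B - n_A - n_B) / ((n_A+n_B)^2 * (n_A+n_B-1)) = 14336/3840 = 3.7333.
        SD[R] = 1.9322.
Step 4: Continuity-corrected z = (R + 0.5 - E[R]) / SD[R] = (6 + 0.5 - 9.0000) / 1.9322 = -1.2939.
Step 5: Two-sided p-value via normal approximation = 2*(1 - Phi(|z|)) = 0.195709.
Step 6: alpha = 0.05. fail to reject H0.

R = 6, z = -1.2939, p = 0.195709, fail to reject H0.


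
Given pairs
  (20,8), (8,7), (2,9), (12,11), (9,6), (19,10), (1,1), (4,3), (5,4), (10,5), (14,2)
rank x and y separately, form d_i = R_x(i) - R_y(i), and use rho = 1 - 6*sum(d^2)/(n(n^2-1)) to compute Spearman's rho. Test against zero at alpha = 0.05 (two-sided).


Step 1: Rank x and y separately (midranks; no ties here).
rank(x): 20->11, 8->5, 2->2, 12->8, 9->6, 19->10, 1->1, 4->3, 5->4, 10->7, 14->9
rank(y): 8->8, 7->7, 9->9, 11->11, 6->6, 10->10, 1->1, 3->3, 4->4, 5->5, 2->2
Step 2: d_i = R_x(i) - R_y(i); compute d_i^2.
  (11-8)^2=9, (5-7)^2=4, (2-9)^2=49, (8-11)^2=9, (6-6)^2=0, (10-10)^2=0, (1-1)^2=0, (3-3)^2=0, (4-4)^2=0, (7-5)^2=4, (9-2)^2=49
sum(d^2) = 124.
Step 3: rho = 1 - 6*124 / (11*(11^2 - 1)) = 1 - 744/1320 = 0.436364.
Step 4: Under H0, t = rho * sqrt((n-2)/(1-rho^2)) = 1.4549 ~ t(9).
Step 5: Two-sided p-value from the t-distribution with 9 df = 0.179665.
Step 6: alpha = 0.05. fail to reject H0.

rho = 0.4364, p = 0.179665, fail to reject H0 at alpha = 0.05.


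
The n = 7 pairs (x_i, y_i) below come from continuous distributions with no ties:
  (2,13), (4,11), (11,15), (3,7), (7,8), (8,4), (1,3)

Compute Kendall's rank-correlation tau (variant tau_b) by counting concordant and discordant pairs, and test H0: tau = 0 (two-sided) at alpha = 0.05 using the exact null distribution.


Step 1: Enumerate the 21 unordered pairs (i,j) with i<j and classify each by sign(x_j-x_i) * sign(y_j-y_i).
  (1,2):dx=+2,dy=-2->D; (1,3):dx=+9,dy=+2->C; (1,4):dx=+1,dy=-6->D; (1,5):dx=+5,dy=-5->D
  (1,6):dx=+6,dy=-9->D; (1,7):dx=-1,dy=-10->C; (2,3):dx=+7,dy=+4->C; (2,4):dx=-1,dy=-4->C
  (2,5):dx=+3,dy=-3->D; (2,6):dx=+4,dy=-7->D; (2,7):dx=-3,dy=-8->C; (3,4):dx=-8,dy=-8->C
  (3,5):dx=-4,dy=-7->C; (3,6):dx=-3,dy=-11->C; (3,7):dx=-10,dy=-12->C; (4,5):dx=+4,dy=+1->C
  (4,6):dx=+5,dy=-3->D; (4,7):dx=-2,dy=-4->C; (5,6):dx=+1,dy=-4->D; (5,7):dx=-6,dy=-5->C
  (6,7):dx=-7,dy=-1->C
Step 2: C = 13, D = 8, total pairs = 21.
Step 3: tau = (C - D)/(n(n-1)/2) = (13 - 8)/21 = 0.238095.
Step 4: Exact two-sided p-value (enumerate n! = 5040 permutations of y under H0): p = 0.561905.
Step 5: alpha = 0.05. fail to reject H0.

tau_b = 0.2381 (C=13, D=8), p = 0.561905, fail to reject H0.


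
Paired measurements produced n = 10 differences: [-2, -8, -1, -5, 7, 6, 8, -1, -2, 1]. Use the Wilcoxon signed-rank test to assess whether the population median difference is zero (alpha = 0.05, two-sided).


Step 1: Drop any zero differences (none here) and take |d_i|.
|d| = [2, 8, 1, 5, 7, 6, 8, 1, 2, 1]
Step 2: Midrank |d_i| (ties get averaged ranks).
ranks: |2|->4.5, |8|->9.5, |1|->2, |5|->6, |7|->8, |6|->7, |8|->9.5, |1|->2, |2|->4.5, |1|->2
Step 3: Attach original signs; sum ranks with positive sign and with negative sign.
W+ = 8 + 7 + 9.5 + 2 = 26.5
W- = 4.5 + 9.5 + 2 + 6 + 2 + 4.5 = 28.5
(Check: W+ + W- = 55 should equal n(n+1)/2 = 55.)
Step 4: Test statistic W = min(W+, W-) = 26.5.
Step 5: Ties in |d|, so use the tie-corrected normal approximation.
        E[W] = n(n+1)/4 = 10*11/4 = 27.5.
        Tie groups: |d|=1 (t=3), |d|=2 (t=2), |d|=8 (t=2); sum(t^3 - t) = 36.
        Var[W] = n(n+1)(2n+1)/24 - sum(t^3-t)/48 = 2310/24 - 36/48 = 95.5.
        z = (W - E[W]) / sqrt(Var[W]) = (26.5 - 27.5) / 9.7724 = -0.1023.
        Two-sided p = 2*Phi(z) = 0.918496.
Step 6: alpha = 0.05. fail to reject H0.

W+ = 26.5, W- = 28.5, W = min = 26.5, p = 0.918496, fail to reject H0.


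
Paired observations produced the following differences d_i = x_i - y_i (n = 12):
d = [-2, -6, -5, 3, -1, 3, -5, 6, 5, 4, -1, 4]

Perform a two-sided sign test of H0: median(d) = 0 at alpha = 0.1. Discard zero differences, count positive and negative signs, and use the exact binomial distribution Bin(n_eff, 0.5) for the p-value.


Step 1: Discard zero differences. Original n = 12; n_eff = number of nonzero differences = 12.
Nonzero differences (with sign): -2, -6, -5, +3, -1, +3, -5, +6, +5, +4, -1, +4
Step 2: Count signs: positive = 6, negative = 6.
Step 3: Under H0: P(positive) = 0.5, so the number of positives S ~ Bin(12, 0.5).
Step 4: Two-sided exact p-value = sum of Bin(12,0.5) probabilities at or below the observed probability = 1.000000.
Step 5: alpha = 0.1. fail to reject H0.

n_eff = 12, pos = 6, neg = 6, p = 1.000000, fail to reject H0.


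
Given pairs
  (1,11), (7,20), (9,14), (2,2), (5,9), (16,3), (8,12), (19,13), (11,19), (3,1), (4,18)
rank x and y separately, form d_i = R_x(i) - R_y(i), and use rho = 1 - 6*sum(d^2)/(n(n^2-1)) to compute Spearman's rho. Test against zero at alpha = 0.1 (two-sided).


Step 1: Rank x and y separately (midranks; no ties here).
rank(x): 1->1, 7->6, 9->8, 2->2, 5->5, 16->10, 8->7, 19->11, 11->9, 3->3, 4->4
rank(y): 11->5, 20->11, 14->8, 2->2, 9->4, 3->3, 12->6, 13->7, 19->10, 1->1, 18->9
Step 2: d_i = R_x(i) - R_y(i); compute d_i^2.
  (1-5)^2=16, (6-11)^2=25, (8-8)^2=0, (2-2)^2=0, (5-4)^2=1, (10-3)^2=49, (7-6)^2=1, (11-7)^2=16, (9-10)^2=1, (3-1)^2=4, (4-9)^2=25
sum(d^2) = 138.
Step 3: rho = 1 - 6*138 / (11*(11^2 - 1)) = 1 - 828/1320 = 0.372727.
Step 4: Under H0, t = rho * sqrt((n-2)/(1-rho^2)) = 1.2050 ~ t(9).
Step 5: Two-sided p-value from the t-distribution with 9 df = 0.258926.
Step 6: alpha = 0.1. fail to reject H0.

rho = 0.3727, p = 0.258926, fail to reject H0 at alpha = 0.1.


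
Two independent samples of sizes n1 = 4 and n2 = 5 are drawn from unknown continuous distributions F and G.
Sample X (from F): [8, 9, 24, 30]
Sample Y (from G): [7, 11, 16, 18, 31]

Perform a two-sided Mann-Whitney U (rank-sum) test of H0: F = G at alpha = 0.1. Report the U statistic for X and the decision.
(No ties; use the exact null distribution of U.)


Step 1: Combine and sort all 9 observations; assign midranks.
sorted (value, group): (7,Y), (8,X), (9,X), (11,Y), (16,Y), (18,Y), (24,X), (30,X), (31,Y)
ranks: 7->1, 8->2, 9->3, 11->4, 16->5, 18->6, 24->7, 30->8, 31->9
Step 2: Rank sum for X: R1 = 2 + 3 + 7 + 8 = 20.
Step 3: U_X = R1 - n1(n1+1)/2 = 20 - 4*5/2 = 20 - 10 = 10.
       U_Y = n1*n2 - U_X = 20 - 10 = 10.
Step 4: No ties, so the exact null distribution of U (based on enumerating the C(9,4) = 126 equally likely rank assignments) gives the two-sided p-value.
Step 5: p-value = 1.000000; compare to alpha = 0.1. fail to reject H0.

U_X = 10, p = 1.000000, fail to reject H0 at alpha = 0.1.


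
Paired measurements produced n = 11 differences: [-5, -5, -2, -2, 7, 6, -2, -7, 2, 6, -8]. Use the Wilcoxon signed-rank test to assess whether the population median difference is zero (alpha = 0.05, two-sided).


Step 1: Drop any zero differences (none here) and take |d_i|.
|d| = [5, 5, 2, 2, 7, 6, 2, 7, 2, 6, 8]
Step 2: Midrank |d_i| (ties get averaged ranks).
ranks: |5|->5.5, |5|->5.5, |2|->2.5, |2|->2.5, |7|->9.5, |6|->7.5, |2|->2.5, |7|->9.5, |2|->2.5, |6|->7.5, |8|->11
Step 3: Attach original signs; sum ranks with positive sign and with negative sign.
W+ = 9.5 + 7.5 + 2.5 + 7.5 = 27
W- = 5.5 + 5.5 + 2.5 + 2.5 + 2.5 + 9.5 + 11 = 39
(Check: W+ + W- = 66 should equal n(n+1)/2 = 66.)
Step 4: Test statistic W = min(W+, W-) = 27.
Step 5: Ties in |d|, so use the tie-corrected normal approximation.
        E[W] = n(n+1)/4 = 11*12/4 = 33.
        Tie groups: |d|=2 (t=4), |d|=5 (t=2), |d|=6 (t=2), |d|=7 (t=2); sum(t^3 - t) = 78.
        Var[W] = n(n+1)(2n+1)/24 - sum(t^3-t)/48 = 3036/24 - 78/48 = 124.875.
        z = (W - E[W]) / sqrt(Var[W]) = (27 - 33) / 11.1747 = -0.5369.
        Two-sided p = 2*Phi(z) = 0.591320.
Step 6: alpha = 0.05. fail to reject H0.

W+ = 27, W- = 39, W = min = 27, p = 0.591320, fail to reject H0.


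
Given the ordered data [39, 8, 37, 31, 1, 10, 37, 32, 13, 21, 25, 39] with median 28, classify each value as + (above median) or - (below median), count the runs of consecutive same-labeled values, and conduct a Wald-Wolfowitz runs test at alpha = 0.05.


Step 1: Compute median = 28; label A = above, B = below.
Labels in order: ABAABBAABBBA  (n_A = 6, n_B = 6)
Step 2: Count runs R = 7.
Step 3: Under H0 (random ordering), E[R] = 2*n_A*n_B/(n_A+n_B) + 1 = 2*6*6/12 + 1 = 7.0000.
        Var[R] = 2*n_A*n_B*(2*n_A*n_B - n_A - n_B) / ((n_A+n_B)^2 * (n_A+n_B-1)) = 4320/1584 = 2.7273.
        SD[R] = 1.6514.
Step 4: R = E[R], so z = 0 with no continuity correction.
Step 5: Two-sided p-value via normal approximation = 2*(1 - Phi(|z|)) = 1.000000.
Step 6: alpha = 0.05. fail to reject H0.

R = 7, z = 0.0000, p = 1.000000, fail to reject H0.


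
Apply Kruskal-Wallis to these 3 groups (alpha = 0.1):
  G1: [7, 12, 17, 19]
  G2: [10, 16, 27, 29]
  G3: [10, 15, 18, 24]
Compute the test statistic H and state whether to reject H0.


Step 1: Combine all N = 12 observations and assign midranks.
sorted (value, group, rank): (7,G1,1), (10,G2,2.5), (10,G3,2.5), (12,G1,4), (15,G3,5), (16,G2,6), (17,G1,7), (18,G3,8), (19,G1,9), (24,G3,10), (27,G2,11), (29,G2,12)
Step 2: Sum ranks within each group.
R_1 = 21 (n_1 = 4)
R_2 = 31.5 (n_2 = 4)
R_3 = 25.5 (n_3 = 4)
Step 3: H = 12/(N(N+1)) * sum(R_i^2/n_i) - 3(N+1)
     = 12/(12*13) * (21^2/4 + 31.5^2/4 + 25.5^2/4) - 3*13
     = 0.076923 * 520.875 - 39
     = 1.067308.
Step 4: Ties present; correction factor C = 1 - 6/(12^3 - 12) = 0.996503. Corrected H = 1.067308 / 0.996503 = 1.071053.
Step 5: Under H0, H ~ chi^2(2); p-value = 0.585361.
Step 6: alpha = 0.1. fail to reject H0.

H = 1.0711, df = 2, p = 0.585361, fail to reject H0.


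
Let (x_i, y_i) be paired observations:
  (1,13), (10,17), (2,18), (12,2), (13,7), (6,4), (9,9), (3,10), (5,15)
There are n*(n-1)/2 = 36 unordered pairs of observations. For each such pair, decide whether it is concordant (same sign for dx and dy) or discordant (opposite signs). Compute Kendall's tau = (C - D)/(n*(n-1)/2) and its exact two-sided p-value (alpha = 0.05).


Step 1: Enumerate the 36 unordered pairs (i,j) with i<j and classify each by sign(x_j-x_i) * sign(y_j-y_i).
  (1,2):dx=+9,dy=+4->C; (1,3):dx=+1,dy=+5->C; (1,4):dx=+11,dy=-11->D; (1,5):dx=+12,dy=-6->D
  (1,6):dx=+5,dy=-9->D; (1,7):dx=+8,dy=-4->D; (1,8):dx=+2,dy=-3->D; (1,9):dx=+4,dy=+2->C
  (2,3):dx=-8,dy=+1->D; (2,4):dx=+2,dy=-15->D; (2,5):dx=+3,dy=-10->D; (2,6):dx=-4,dy=-13->C
  (2,7):dx=-1,dy=-8->C; (2,8):dx=-7,dy=-7->C; (2,9):dx=-5,dy=-2->C; (3,4):dx=+10,dy=-16->D
  (3,5):dx=+11,dy=-11->D; (3,6):dx=+4,dy=-14->D; (3,7):dx=+7,dy=-9->D; (3,8):dx=+1,dy=-8->D
  (3,9):dx=+3,dy=-3->D; (4,5):dx=+1,dy=+5->C; (4,6):dx=-6,dy=+2->D; (4,7):dx=-3,dy=+7->D
  (4,8):dx=-9,dy=+8->D; (4,9):dx=-7,dy=+13->D; (5,6):dx=-7,dy=-3->C; (5,7):dx=-4,dy=+2->D
  (5,8):dx=-10,dy=+3->D; (5,9):dx=-8,dy=+8->D; (6,7):dx=+3,dy=+5->C; (6,8):dx=-3,dy=+6->D
  (6,9):dx=-1,dy=+11->D; (7,8):dx=-6,dy=+1->D; (7,9):dx=-4,dy=+6->D; (8,9):dx=+2,dy=+5->C
Step 2: C = 11, D = 25, total pairs = 36.
Step 3: tau = (C - D)/(n(n-1)/2) = (11 - 25)/36 = -0.388889.
Step 4: Exact two-sided p-value (enumerate n! = 362880 permutations of y under H0): p = 0.180181.
Step 5: alpha = 0.05. fail to reject H0.

tau_b = -0.3889 (C=11, D=25), p = 0.180181, fail to reject H0.


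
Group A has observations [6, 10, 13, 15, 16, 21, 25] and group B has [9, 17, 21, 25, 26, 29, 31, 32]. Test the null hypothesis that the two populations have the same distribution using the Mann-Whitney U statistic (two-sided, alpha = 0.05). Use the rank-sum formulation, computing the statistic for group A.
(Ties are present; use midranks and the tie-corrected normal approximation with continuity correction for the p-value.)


Step 1: Combine and sort all 15 observations; assign midranks.
sorted (value, group): (6,X), (9,Y), (10,X), (13,X), (15,X), (16,X), (17,Y), (21,X), (21,Y), (25,X), (25,Y), (26,Y), (29,Y), (31,Y), (32,Y)
ranks: 6->1, 9->2, 10->3, 13->4, 15->5, 16->6, 17->7, 21->8.5, 21->8.5, 25->10.5, 25->10.5, 26->12, 29->13, 31->14, 32->15
Step 2: Rank sum for X: R1 = 1 + 3 + 4 + 5 + 6 + 8.5 + 10.5 = 38.
Step 3: U_X = R1 - n1(n1+1)/2 = 38 - 7*8/2 = 38 - 28 = 10.
       U_Y = n1*n2 - U_X = 56 - 10 = 46.
Step 4: Ties are present, so use the tie-corrected normal approximation (with continuity correction) for the p-value.
Step 5: p-value = 0.042473; compare to alpha = 0.05. reject H0.

U_X = 10, p = 0.042473, reject H0 at alpha = 0.05.


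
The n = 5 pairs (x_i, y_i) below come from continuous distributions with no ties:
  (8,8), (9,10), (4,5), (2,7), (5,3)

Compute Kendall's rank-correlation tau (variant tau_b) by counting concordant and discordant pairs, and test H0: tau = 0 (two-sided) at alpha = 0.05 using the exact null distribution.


Step 1: Enumerate the 10 unordered pairs (i,j) with i<j and classify each by sign(x_j-x_i) * sign(y_j-y_i).
  (1,2):dx=+1,dy=+2->C; (1,3):dx=-4,dy=-3->C; (1,4):dx=-6,dy=-1->C; (1,5):dx=-3,dy=-5->C
  (2,3):dx=-5,dy=-5->C; (2,4):dx=-7,dy=-3->C; (2,5):dx=-4,dy=-7->C; (3,4):dx=-2,dy=+2->D
  (3,5):dx=+1,dy=-2->D; (4,5):dx=+3,dy=-4->D
Step 2: C = 7, D = 3, total pairs = 10.
Step 3: tau = (C - D)/(n(n-1)/2) = (7 - 3)/10 = 0.400000.
Step 4: Exact two-sided p-value (enumerate n! = 120 permutations of y under H0): p = 0.483333.
Step 5: alpha = 0.05. fail to reject H0.

tau_b = 0.4000 (C=7, D=3), p = 0.483333, fail to reject H0.


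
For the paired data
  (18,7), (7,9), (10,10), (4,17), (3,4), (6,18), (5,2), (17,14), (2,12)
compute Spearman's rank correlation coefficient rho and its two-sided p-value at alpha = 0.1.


Step 1: Rank x and y separately (midranks; no ties here).
rank(x): 18->9, 7->6, 10->7, 4->3, 3->2, 6->5, 5->4, 17->8, 2->1
rank(y): 7->3, 9->4, 10->5, 17->8, 4->2, 18->9, 2->1, 14->7, 12->6
Step 2: d_i = R_x(i) - R_y(i); compute d_i^2.
  (9-3)^2=36, (6-4)^2=4, (7-5)^2=4, (3-8)^2=25, (2-2)^2=0, (5-9)^2=16, (4-1)^2=9, (8-7)^2=1, (1-6)^2=25
sum(d^2) = 120.
Step 3: rho = 1 - 6*120 / (9*(9^2 - 1)) = 1 - 720/720 = 0.000000.
Step 4: Under H0, t = rho * sqrt((n-2)/(1-rho^2)) = 0.0000 ~ t(7).
Step 5: Two-sided p-value from the t-distribution with 7 df = 1.000000.
Step 6: alpha = 0.1. fail to reject H0.

rho = 0.0000, p = 1.000000, fail to reject H0 at alpha = 0.1.


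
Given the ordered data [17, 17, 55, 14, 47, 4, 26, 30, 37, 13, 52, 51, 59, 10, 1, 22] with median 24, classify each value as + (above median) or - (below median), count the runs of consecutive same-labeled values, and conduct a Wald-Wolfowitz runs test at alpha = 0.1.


Step 1: Compute median = 24; label A = above, B = below.
Labels in order: BBABABAAABAAABBB  (n_A = 8, n_B = 8)
Step 2: Count runs R = 9.
Step 3: Under H0 (random ordering), E[R] = 2*n_A*n_B/(n_A+n_B) + 1 = 2*8*8/16 + 1 = 9.0000.
        Var[R] = 2*n_A*n_B*(2*n_A*n_B - n_A - n_B) / ((n_A+n_B)^2 * (n_A+n_B-1)) = 14336/3840 = 3.7333.
        SD[R] = 1.9322.
Step 4: R = E[R], so z = 0 with no continuity correction.
Step 5: Two-sided p-value via normal approximation = 2*(1 - Phi(|z|)) = 1.000000.
Step 6: alpha = 0.1. fail to reject H0.

R = 9, z = 0.0000, p = 1.000000, fail to reject H0.


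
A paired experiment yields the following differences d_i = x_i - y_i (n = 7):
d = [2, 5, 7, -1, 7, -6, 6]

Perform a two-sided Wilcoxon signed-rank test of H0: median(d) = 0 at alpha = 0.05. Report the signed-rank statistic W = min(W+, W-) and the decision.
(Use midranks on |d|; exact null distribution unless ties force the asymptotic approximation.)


Step 1: Drop any zero differences (none here) and take |d_i|.
|d| = [2, 5, 7, 1, 7, 6, 6]
Step 2: Midrank |d_i| (ties get averaged ranks).
ranks: |2|->2, |5|->3, |7|->6.5, |1|->1, |7|->6.5, |6|->4.5, |6|->4.5
Step 3: Attach original signs; sum ranks with positive sign and with negative sign.
W+ = 2 + 3 + 6.5 + 6.5 + 4.5 = 22.5
W- = 1 + 4.5 = 5.5
(Check: W+ + W- = 28 should equal n(n+1)/2 = 28.)
Step 4: Test statistic W = min(W+, W-) = 5.5.
Step 5: Ties in |d|, so use the tie-corrected normal approximation.
        E[W] = n(n+1)/4 = 7*8/4 = 14.
        Tie groups: |d|=6 (t=2), |d|=7 (t=2); sum(t^3 - t) = 12.
        Var[W] = n(n+1)(2n+1)/24 - sum(t^3-t)/48 = 840/24 - 12/48 = 34.75.
        z = (W - E[W]) / sqrt(Var[W]) = (5.5 - 14) / 5.8949 = -1.4419.
        Two-sided p = 2*Phi(z) = 0.149325.
Step 6: alpha = 0.05. fail to reject H0.

W+ = 22.5, W- = 5.5, W = min = 5.5, p = 0.149325, fail to reject H0.


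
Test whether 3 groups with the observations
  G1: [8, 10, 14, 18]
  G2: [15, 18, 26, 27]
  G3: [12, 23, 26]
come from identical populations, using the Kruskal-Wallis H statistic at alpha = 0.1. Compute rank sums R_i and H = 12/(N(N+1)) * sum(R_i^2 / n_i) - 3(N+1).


Step 1: Combine all N = 11 observations and assign midranks.
sorted (value, group, rank): (8,G1,1), (10,G1,2), (12,G3,3), (14,G1,4), (15,G2,5), (18,G1,6.5), (18,G2,6.5), (23,G3,8), (26,G2,9.5), (26,G3,9.5), (27,G2,11)
Step 2: Sum ranks within each group.
R_1 = 13.5 (n_1 = 4)
R_2 = 32 (n_2 = 4)
R_3 = 20.5 (n_3 = 3)
Step 3: H = 12/(N(N+1)) * sum(R_i^2/n_i) - 3(N+1)
     = 12/(11*12) * (13.5^2/4 + 32^2/4 + 20.5^2/3) - 3*12
     = 0.090909 * 441.646 - 36
     = 4.149621.
Step 4: Ties present; correction factor C = 1 - 12/(11^3 - 11) = 0.990909. Corrected H = 4.149621 / 0.990909 = 4.187691.
Step 5: Under H0, H ~ chi^2(2); p-value = 0.123212.
Step 6: alpha = 0.1. fail to reject H0.

H = 4.1877, df = 2, p = 0.123212, fail to reject H0.


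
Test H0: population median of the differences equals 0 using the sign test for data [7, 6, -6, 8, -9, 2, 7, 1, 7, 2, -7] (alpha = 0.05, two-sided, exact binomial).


Step 1: Discard zero differences. Original n = 11; n_eff = number of nonzero differences = 11.
Nonzero differences (with sign): +7, +6, -6, +8, -9, +2, +7, +1, +7, +2, -7
Step 2: Count signs: positive = 8, negative = 3.
Step 3: Under H0: P(positive) = 0.5, so the number of positives S ~ Bin(11, 0.5).
Step 4: Two-sided exact p-value = sum of Bin(11,0.5) probabilities at or below the observed probability = 0.226562.
Step 5: alpha = 0.05. fail to reject H0.

n_eff = 11, pos = 8, neg = 3, p = 0.226562, fail to reject H0.


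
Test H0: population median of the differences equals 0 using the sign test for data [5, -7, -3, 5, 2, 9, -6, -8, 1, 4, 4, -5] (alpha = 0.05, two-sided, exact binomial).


Step 1: Discard zero differences. Original n = 12; n_eff = number of nonzero differences = 12.
Nonzero differences (with sign): +5, -7, -3, +5, +2, +9, -6, -8, +1, +4, +4, -5
Step 2: Count signs: positive = 7, negative = 5.
Step 3: Under H0: P(positive) = 0.5, so the number of positives S ~ Bin(12, 0.5).
Step 4: Two-sided exact p-value = sum of Bin(12,0.5) probabilities at or below the observed probability = 0.774414.
Step 5: alpha = 0.05. fail to reject H0.

n_eff = 12, pos = 7, neg = 5, p = 0.774414, fail to reject H0.


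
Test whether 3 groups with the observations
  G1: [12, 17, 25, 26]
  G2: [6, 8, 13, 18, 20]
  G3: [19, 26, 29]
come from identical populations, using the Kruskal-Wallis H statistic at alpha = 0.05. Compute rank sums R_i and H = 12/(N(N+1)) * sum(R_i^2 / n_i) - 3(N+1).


Step 1: Combine all N = 12 observations and assign midranks.
sorted (value, group, rank): (6,G2,1), (8,G2,2), (12,G1,3), (13,G2,4), (17,G1,5), (18,G2,6), (19,G3,7), (20,G2,8), (25,G1,9), (26,G1,10.5), (26,G3,10.5), (29,G3,12)
Step 2: Sum ranks within each group.
R_1 = 27.5 (n_1 = 4)
R_2 = 21 (n_2 = 5)
R_3 = 29.5 (n_3 = 3)
Step 3: H = 12/(N(N+1)) * sum(R_i^2/n_i) - 3(N+1)
     = 12/(12*13) * (27.5^2/4 + 21^2/5 + 29.5^2/3) - 3*13
     = 0.076923 * 567.346 - 39
     = 4.641987.
Step 4: Ties present; correction factor C = 1 - 6/(12^3 - 12) = 0.996503. Corrected H = 4.641987 / 0.996503 = 4.658275.
Step 5: Under H0, H ~ chi^2(2); p-value = 0.097380.
Step 6: alpha = 0.05. fail to reject H0.

H = 4.6583, df = 2, p = 0.097380, fail to reject H0.
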